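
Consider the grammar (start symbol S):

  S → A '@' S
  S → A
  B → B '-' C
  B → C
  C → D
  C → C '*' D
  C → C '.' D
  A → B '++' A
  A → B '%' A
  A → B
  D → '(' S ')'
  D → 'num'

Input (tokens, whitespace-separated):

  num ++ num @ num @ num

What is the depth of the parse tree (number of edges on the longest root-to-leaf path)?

[S [A [B [C [D num]]] ++ [A [B [C [D num]]]]] @ [S [A [B [C [D num]]]] @ [S [A [B [C [D num]]]]]]]

7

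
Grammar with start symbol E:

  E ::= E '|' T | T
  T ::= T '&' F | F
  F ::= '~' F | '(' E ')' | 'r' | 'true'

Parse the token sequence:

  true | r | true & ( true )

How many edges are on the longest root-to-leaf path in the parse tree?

6

[E [E [E [T [F true]]] | [T [F r]]] | [T [T [F true]] & [F ( [E [T [F true]]] )]]]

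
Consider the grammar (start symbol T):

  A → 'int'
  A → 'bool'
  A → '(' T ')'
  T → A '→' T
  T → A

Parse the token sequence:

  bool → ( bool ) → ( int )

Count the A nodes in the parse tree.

[T [A bool] → [T [A ( [T [A bool]] )] → [T [A ( [T [A int]] )]]]]

5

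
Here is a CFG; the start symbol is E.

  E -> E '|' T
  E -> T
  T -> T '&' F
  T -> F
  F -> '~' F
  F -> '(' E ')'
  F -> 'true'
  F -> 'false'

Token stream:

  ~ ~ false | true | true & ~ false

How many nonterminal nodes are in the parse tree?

14

[E [E [E [T [F ~ [F ~ [F false]]]]] | [T [F true]]] | [T [T [F true]] & [F ~ [F false]]]]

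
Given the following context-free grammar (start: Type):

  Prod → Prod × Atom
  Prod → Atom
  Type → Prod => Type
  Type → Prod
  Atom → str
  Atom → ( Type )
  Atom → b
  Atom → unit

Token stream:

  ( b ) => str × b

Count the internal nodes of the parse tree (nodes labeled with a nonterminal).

11

[Type [Prod [Atom ( [Type [Prod [Atom b]]] )]] => [Type [Prod [Prod [Atom str]] × [Atom b]]]]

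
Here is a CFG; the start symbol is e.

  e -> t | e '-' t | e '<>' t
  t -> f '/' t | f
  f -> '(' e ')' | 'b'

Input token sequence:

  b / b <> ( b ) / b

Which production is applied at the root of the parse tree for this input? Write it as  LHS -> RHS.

e -> e '<>' t

[e [e [t [f b] / [t [f b]]]] <> [t [f ( [e [t [f b]]] )] / [t [f b]]]]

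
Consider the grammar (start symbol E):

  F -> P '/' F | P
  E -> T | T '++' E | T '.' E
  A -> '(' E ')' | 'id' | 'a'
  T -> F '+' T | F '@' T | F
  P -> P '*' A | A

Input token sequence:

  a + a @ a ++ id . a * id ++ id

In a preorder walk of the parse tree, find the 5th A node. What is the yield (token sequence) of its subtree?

a

[E [T [F [P [A a]]] + [T [F [P [A a]]] @ [T [F [P [A a]]]]]] ++ [E [T [F [P [A id]]]] . [E [T [F [P [P [A a]] * [A id]]]] ++ [E [T [F [P [A id]]]]]]]]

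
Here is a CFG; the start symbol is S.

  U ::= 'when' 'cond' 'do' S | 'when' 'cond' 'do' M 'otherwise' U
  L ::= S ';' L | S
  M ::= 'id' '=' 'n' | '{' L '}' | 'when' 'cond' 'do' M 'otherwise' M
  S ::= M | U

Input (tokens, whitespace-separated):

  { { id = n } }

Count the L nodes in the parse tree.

2

[S [M { [L [S [M { [L [S [M id = n]]] }]]] }]]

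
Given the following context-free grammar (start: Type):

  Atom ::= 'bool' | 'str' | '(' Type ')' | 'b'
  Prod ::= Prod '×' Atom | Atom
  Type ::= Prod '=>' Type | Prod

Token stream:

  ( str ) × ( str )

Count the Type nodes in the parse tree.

[Type [Prod [Prod [Atom ( [Type [Prod [Atom str]]] )]] × [Atom ( [Type [Prod [Atom str]]] )]]]

3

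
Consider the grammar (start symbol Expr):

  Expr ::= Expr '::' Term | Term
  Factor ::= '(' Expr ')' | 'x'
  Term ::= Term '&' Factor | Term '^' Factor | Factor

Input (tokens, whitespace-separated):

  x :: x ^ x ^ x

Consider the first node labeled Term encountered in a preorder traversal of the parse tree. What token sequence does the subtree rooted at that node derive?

[Expr [Expr [Term [Factor x]]] :: [Term [Term [Term [Factor x]] ^ [Factor x]] ^ [Factor x]]]

x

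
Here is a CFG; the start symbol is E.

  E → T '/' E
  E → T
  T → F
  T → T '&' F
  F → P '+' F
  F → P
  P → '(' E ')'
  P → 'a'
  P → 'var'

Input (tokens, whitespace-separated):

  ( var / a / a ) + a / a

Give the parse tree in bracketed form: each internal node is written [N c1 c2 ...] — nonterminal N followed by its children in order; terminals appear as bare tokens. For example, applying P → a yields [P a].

E
T / E
F / E
P + F / E
( E ) + F / E
( T / E ) + F / E
( F / E ) + F / E
( P / E ) + F / E
( var / E ) + F / E
( var / T / E ) + F / E
( var / F / E ) + F / E
( var / P / E ) + F / E
( var / a / E ) + F / E
( var / a / T ) + F / E
( var / a / F ) + F / E
( var / a / P ) + F / E
( var / a / a ) + F / E
( var / a / a ) + P / E
( var / a / a ) + a / E
( var / a / a ) + a / T
( var / a / a ) + a / F
( var / a / a ) + a / P
( var / a / a ) + a / a

[E [T [F [P ( [E [T [F [P var]]] / [E [T [F [P a]]] / [E [T [F [P a]]]]]] )] + [F [P a]]]] / [E [T [F [P a]]]]]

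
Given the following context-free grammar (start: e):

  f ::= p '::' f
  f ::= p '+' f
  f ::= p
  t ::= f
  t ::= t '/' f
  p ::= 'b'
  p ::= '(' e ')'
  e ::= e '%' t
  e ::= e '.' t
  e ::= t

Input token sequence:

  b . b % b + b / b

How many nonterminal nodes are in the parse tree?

[e [e [e [t [f [p b]]]] . [t [f [p b]]]] % [t [t [f [p b] + [f [p b]]]] / [f [p b]]]]

17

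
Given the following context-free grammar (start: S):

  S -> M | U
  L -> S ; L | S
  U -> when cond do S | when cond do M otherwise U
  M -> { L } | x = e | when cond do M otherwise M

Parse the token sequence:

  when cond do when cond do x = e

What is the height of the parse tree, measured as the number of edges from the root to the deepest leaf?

6

[S [U when cond do [S [U when cond do [S [M x = e]]]]]]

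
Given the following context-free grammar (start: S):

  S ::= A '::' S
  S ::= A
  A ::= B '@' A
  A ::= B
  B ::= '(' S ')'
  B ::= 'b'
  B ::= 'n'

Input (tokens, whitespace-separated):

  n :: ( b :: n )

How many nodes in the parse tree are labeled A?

[S [A [B n]] :: [S [A [B ( [S [A [B b]] :: [S [A [B n]]]] )]]]]

4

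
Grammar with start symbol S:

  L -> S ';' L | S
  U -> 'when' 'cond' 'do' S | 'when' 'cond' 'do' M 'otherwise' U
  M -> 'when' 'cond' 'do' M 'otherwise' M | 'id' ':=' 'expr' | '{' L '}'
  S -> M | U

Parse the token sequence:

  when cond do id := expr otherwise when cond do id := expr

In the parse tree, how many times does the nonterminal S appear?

[S [U when cond do [M id := expr] otherwise [U when cond do [S [M id := expr]]]]]

2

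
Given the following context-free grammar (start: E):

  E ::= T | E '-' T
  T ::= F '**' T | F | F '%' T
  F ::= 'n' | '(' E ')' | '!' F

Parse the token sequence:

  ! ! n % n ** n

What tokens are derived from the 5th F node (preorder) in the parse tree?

[E [T [F ! [F ! [F n]]] % [T [F n] ** [T [F n]]]]]

n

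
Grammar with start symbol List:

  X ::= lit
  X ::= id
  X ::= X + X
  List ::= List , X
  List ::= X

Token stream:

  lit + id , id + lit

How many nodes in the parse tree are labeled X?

6

[List [List [X [X lit] + [X id]]] , [X [X id] + [X lit]]]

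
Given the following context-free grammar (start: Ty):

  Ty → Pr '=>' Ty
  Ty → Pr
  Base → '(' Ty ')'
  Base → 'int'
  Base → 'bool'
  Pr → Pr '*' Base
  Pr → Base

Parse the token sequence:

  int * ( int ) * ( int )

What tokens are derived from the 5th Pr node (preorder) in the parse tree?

int

[Ty [Pr [Pr [Pr [Base int]] * [Base ( [Ty [Pr [Base int]]] )]] * [Base ( [Ty [Pr [Base int]]] )]]]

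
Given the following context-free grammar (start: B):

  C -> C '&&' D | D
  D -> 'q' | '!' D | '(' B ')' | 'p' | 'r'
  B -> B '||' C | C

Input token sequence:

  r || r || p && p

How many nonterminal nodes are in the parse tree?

[B [B [B [C [D r]]] || [C [D r]]] || [C [C [D p]] && [D p]]]

11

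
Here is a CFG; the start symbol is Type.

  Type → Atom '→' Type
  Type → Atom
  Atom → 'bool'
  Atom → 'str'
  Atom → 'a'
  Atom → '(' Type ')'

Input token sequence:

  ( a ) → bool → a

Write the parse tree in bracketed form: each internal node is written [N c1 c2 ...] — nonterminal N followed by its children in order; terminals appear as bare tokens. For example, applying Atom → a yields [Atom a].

Type
Atom → Type
( Type ) → Type
( Atom ) → Type
( a ) → Type
( a ) → Atom → Type
( a ) → bool → Type
( a ) → bool → Atom
( a ) → bool → a

[Type [Atom ( [Type [Atom a]] )] → [Type [Atom bool] → [Type [Atom a]]]]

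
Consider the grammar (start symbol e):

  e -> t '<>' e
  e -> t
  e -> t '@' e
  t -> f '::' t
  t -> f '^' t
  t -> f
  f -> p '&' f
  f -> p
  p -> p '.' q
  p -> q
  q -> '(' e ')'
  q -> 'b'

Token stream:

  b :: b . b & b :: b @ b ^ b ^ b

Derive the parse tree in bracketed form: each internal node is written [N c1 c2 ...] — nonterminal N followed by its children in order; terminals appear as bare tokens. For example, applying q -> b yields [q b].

[e [t [f [p [q b]]] :: [t [f [p [p [q b]] . [q b]] & [f [p [q b]]]] :: [t [f [p [q b]]]]]] @ [e [t [f [p [q b]]] ^ [t [f [p [q b]]] ^ [t [f [p [q b]]]]]]]]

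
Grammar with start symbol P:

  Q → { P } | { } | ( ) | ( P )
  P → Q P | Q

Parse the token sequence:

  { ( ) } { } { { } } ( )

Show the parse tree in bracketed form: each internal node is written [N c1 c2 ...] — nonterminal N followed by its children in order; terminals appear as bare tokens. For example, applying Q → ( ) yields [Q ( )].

[P [Q { [P [Q ( )]] }] [P [Q { }] [P [Q { [P [Q { }]] }] [P [Q ( )]]]]]

P
Q P
{ P } P
{ Q } P
{ ( ) } P
{ ( ) } Q P
{ ( ) } { } P
{ ( ) } { } Q P
{ ( ) } { } { P } P
{ ( ) } { } { Q } P
{ ( ) } { } { { } } P
{ ( ) } { } { { } } Q
{ ( ) } { } { { } } ( )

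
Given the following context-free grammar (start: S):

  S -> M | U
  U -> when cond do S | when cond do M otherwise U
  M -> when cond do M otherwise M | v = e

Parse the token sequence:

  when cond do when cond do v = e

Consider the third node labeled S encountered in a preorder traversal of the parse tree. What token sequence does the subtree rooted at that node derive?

[S [U when cond do [S [U when cond do [S [M v = e]]]]]]

v = e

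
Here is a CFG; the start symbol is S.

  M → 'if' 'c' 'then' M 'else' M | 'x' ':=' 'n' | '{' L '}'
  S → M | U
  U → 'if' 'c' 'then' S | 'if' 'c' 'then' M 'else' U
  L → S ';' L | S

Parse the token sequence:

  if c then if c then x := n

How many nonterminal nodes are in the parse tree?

[S [U if c then [S [U if c then [S [M x := n]]]]]]

6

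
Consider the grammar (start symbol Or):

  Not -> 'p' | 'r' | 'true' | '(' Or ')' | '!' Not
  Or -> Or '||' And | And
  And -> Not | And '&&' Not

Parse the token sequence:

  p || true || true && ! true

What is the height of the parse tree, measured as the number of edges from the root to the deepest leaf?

[Or [Or [Or [And [Not p]]] || [And [Not true]]] || [And [And [Not true]] && [Not ! [Not true]]]]

5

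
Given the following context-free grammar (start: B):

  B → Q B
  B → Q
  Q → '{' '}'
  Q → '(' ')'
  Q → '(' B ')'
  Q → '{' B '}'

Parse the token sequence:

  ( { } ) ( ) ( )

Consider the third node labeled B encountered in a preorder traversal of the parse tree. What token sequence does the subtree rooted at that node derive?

( ) ( )

[B [Q ( [B [Q { }]] )] [B [Q ( )] [B [Q ( )]]]]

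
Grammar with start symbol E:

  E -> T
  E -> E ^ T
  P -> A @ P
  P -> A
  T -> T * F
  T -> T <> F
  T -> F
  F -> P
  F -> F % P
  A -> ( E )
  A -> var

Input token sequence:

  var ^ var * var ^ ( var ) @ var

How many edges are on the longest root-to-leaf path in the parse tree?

10

[E [E [E [T [F [P [A var]]]]] ^ [T [T [F [P [A var]]]] * [F [P [A var]]]]] ^ [T [F [P [A ( [E [T [F [P [A var]]]]] )] @ [P [A var]]]]]]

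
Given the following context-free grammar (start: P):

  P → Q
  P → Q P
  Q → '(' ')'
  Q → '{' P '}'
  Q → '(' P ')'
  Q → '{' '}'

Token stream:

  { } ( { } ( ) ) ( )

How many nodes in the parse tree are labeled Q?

[P [Q { }] [P [Q ( [P [Q { }] [P [Q ( )]]] )] [P [Q ( )]]]]

5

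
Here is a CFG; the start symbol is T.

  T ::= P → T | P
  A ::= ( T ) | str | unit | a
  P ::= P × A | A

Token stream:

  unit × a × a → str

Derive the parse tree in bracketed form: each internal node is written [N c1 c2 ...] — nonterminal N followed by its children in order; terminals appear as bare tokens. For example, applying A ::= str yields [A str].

T
P → T
P × A → T
P × A × A → T
A × A × A → T
unit × A × A → T
unit × a × A → T
unit × a × a → T
unit × a × a → P
unit × a × a → A
unit × a × a → str

[T [P [P [P [A unit]] × [A a]] × [A a]] → [T [P [A str]]]]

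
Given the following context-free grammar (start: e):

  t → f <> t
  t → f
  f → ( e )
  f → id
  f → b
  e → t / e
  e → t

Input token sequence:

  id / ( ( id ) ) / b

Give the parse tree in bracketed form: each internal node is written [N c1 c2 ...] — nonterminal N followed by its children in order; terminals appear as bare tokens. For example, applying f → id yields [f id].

e
t / e
f / e
id / e
id / t / e
id / f / e
id / ( e ) / e
id / ( t ) / e
id / ( f ) / e
id / ( ( e ) ) / e
id / ( ( t ) ) / e
id / ( ( f ) ) / e
id / ( ( id ) ) / e
id / ( ( id ) ) / t
id / ( ( id ) ) / f
id / ( ( id ) ) / b

[e [t [f id]] / [e [t [f ( [e [t [f ( [e [t [f id]]] )]]] )]] / [e [t [f b]]]]]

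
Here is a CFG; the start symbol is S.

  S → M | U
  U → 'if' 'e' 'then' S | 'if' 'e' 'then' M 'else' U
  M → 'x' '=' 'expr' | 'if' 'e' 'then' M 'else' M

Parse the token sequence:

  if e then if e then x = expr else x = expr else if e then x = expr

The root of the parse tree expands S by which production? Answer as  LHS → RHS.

S → U

[S [U if e then [M if e then [M x = expr] else [M x = expr]] else [U if e then [S [M x = expr]]]]]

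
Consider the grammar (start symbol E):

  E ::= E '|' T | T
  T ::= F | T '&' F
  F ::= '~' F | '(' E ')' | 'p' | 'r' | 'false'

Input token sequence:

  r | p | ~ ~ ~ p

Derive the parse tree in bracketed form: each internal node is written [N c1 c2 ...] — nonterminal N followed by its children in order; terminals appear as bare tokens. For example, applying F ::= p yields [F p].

[E [E [E [T [F r]]] | [T [F p]]] | [T [F ~ [F ~ [F ~ [F p]]]]]]

E
E | T
E | T | T
T | T | T
F | T | T
r | T | T
r | F | T
r | p | T
r | p | F
r | p | ~ F
r | p | ~ ~ F
r | p | ~ ~ ~ F
r | p | ~ ~ ~ p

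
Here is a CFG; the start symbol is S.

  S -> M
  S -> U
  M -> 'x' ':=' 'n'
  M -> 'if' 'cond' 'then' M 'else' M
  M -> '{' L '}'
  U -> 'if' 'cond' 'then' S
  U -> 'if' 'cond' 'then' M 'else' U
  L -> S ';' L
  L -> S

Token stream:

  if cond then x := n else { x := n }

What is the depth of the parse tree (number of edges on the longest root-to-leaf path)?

6

[S [M if cond then [M x := n] else [M { [L [S [M x := n]]] }]]]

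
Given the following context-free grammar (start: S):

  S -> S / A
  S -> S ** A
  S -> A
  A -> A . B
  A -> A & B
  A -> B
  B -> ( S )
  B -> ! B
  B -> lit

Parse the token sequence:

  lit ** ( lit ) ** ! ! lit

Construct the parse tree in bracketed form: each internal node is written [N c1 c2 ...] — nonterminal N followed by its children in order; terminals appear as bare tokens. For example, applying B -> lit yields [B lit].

[S [S [S [A [B lit]]] ** [A [B ( [S [A [B lit]]] )]]] ** [A [B ! [B ! [B lit]]]]]

S
S ** A
S ** A ** A
A ** A ** A
B ** A ** A
lit ** A ** A
lit ** B ** A
lit ** ( S ) ** A
lit ** ( A ) ** A
lit ** ( B ) ** A
lit ** ( lit ) ** A
lit ** ( lit ) ** B
lit ** ( lit ) ** ! B
lit ** ( lit ) ** ! ! B
lit ** ( lit ) ** ! ! lit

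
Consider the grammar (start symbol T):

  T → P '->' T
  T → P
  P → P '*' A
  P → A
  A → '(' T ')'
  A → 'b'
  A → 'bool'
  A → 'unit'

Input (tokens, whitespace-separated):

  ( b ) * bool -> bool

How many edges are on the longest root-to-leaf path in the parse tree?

[T [P [P [A ( [T [P [A b]]] )]] * [A bool]] -> [T [P [A bool]]]]

7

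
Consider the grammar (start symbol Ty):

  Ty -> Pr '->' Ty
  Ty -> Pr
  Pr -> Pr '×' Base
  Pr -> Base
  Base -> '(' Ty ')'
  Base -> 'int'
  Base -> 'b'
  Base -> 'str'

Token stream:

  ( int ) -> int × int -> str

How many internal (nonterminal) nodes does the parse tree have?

14

[Ty [Pr [Base ( [Ty [Pr [Base int]]] )]] -> [Ty [Pr [Pr [Base int]] × [Base int]] -> [Ty [Pr [Base str]]]]]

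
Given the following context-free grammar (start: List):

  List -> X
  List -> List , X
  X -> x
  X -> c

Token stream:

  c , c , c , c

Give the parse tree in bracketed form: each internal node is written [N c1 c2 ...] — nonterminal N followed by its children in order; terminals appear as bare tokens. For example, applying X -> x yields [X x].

[List [List [List [List [X c]] , [X c]] , [X c]] , [X c]]

List
List , X
List , X , X
List , X , X , X
X , X , X , X
c , X , X , X
c , c , X , X
c , c , c , X
c , c , c , c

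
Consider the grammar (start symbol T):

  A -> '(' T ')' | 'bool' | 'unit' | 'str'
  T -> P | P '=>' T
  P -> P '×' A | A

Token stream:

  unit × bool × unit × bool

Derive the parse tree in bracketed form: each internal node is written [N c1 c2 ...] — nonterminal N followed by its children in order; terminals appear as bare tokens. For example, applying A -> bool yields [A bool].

[T [P [P [P [P [A unit]] × [A bool]] × [A unit]] × [A bool]]]

T
P
P × A
P × A × A
P × A × A × A
A × A × A × A
unit × A × A × A
unit × bool × A × A
unit × bool × unit × A
unit × bool × unit × bool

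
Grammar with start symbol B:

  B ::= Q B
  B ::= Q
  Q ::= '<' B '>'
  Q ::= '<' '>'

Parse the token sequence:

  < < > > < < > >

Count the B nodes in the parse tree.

[B [Q < [B [Q < >]] >] [B [Q < [B [Q < >]] >]]]

4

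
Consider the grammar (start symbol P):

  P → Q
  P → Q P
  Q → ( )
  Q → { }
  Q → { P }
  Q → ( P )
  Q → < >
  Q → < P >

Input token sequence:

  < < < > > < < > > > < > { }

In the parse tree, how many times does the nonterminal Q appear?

[P [Q < [P [Q < [P [Q < >]] >] [P [Q < [P [Q < >]] >]]] >] [P [Q < >] [P [Q { }]]]]

7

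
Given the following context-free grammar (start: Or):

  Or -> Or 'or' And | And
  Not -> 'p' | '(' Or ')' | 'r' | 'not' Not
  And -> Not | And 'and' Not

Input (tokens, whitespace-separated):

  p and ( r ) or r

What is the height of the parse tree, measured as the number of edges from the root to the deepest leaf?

7

[Or [Or [And [And [Not p]] and [Not ( [Or [And [Not r]]] )]]] or [And [Not r]]]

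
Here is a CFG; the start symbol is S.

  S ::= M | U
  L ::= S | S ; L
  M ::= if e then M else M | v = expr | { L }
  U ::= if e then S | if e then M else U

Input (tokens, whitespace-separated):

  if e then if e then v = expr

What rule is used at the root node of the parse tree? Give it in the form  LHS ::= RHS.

[S [U if e then [S [U if e then [S [M v = expr]]]]]]

S ::= U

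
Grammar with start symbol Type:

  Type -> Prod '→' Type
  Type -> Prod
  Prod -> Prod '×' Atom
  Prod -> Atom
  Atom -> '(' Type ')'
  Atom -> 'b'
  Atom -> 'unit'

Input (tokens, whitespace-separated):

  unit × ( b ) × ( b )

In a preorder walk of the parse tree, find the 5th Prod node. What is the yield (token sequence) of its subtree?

[Type [Prod [Prod [Prod [Atom unit]] × [Atom ( [Type [Prod [Atom b]]] )]] × [Atom ( [Type [Prod [Atom b]]] )]]]

b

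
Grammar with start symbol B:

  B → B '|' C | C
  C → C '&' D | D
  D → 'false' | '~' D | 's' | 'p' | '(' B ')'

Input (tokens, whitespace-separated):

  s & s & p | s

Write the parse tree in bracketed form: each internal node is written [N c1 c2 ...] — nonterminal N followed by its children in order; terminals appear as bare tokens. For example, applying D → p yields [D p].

[B [B [C [C [C [D s]] & [D s]] & [D p]]] | [C [D s]]]

B
B | C
C | C
C & D | C
C & D & D | C
D & D & D | C
s & D & D | C
s & s & D | C
s & s & p | C
s & s & p | D
s & s & p | s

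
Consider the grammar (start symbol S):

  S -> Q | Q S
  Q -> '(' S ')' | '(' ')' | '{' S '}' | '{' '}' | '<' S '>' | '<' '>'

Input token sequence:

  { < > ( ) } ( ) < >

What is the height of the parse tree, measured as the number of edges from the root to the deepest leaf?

5

[S [Q { [S [Q < >] [S [Q ( )]]] }] [S [Q ( )] [S [Q < >]]]]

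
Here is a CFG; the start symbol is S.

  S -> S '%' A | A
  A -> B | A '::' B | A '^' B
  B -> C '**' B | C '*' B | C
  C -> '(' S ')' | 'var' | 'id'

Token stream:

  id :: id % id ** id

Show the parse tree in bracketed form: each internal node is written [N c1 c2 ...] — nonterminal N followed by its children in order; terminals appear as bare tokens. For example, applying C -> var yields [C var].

[S [S [A [A [B [C id]]] :: [B [C id]]]] % [A [B [C id] ** [B [C id]]]]]

S
S % A
A % A
A :: B % A
B :: B % A
C :: B % A
id :: B % A
id :: C % A
id :: id % A
id :: id % B
id :: id % C ** B
id :: id % id ** B
id :: id % id ** C
id :: id % id ** id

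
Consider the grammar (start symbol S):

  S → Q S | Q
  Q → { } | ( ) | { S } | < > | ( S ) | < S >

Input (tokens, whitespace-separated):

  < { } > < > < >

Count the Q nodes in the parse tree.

4

[S [Q < [S [Q { }]] >] [S [Q < >] [S [Q < >]]]]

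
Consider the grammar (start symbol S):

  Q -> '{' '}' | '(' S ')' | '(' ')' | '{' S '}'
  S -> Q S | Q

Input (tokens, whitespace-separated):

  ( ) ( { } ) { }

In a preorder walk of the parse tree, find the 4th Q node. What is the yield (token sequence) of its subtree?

{ }

[S [Q ( )] [S [Q ( [S [Q { }]] )] [S [Q { }]]]]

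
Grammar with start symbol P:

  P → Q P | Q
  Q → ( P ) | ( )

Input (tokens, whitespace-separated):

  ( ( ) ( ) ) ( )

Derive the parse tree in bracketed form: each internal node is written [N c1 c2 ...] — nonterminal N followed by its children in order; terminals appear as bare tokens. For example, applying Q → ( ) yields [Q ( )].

P
Q P
( P ) P
( Q P ) P
( ( ) P ) P
( ( ) Q ) P
( ( ) ( ) ) P
( ( ) ( ) ) Q
( ( ) ( ) ) ( )

[P [Q ( [P [Q ( )] [P [Q ( )]]] )] [P [Q ( )]]]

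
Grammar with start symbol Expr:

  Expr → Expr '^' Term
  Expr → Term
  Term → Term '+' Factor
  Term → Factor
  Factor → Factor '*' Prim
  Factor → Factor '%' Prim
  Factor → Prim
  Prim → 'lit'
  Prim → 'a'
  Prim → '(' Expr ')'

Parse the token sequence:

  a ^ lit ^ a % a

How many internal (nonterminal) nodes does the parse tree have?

[Expr [Expr [Expr [Term [Factor [Prim a]]]] ^ [Term [Factor [Prim lit]]]] ^ [Term [Factor [Factor [Prim a]] % [Prim a]]]]

14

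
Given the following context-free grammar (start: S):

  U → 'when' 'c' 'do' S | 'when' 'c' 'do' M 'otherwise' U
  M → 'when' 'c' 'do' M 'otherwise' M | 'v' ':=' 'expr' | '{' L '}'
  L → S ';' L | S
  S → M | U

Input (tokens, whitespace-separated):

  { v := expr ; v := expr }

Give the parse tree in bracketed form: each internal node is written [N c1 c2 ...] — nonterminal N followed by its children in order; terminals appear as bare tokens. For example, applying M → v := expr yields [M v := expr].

[S [M { [L [S [M v := expr]] ; [L [S [M v := expr]]]] }]]

S
M
{ L }
{ S ; L }
{ M ; L }
{ v := expr ; L }
{ v := expr ; S }
{ v := expr ; M }
{ v := expr ; v := expr }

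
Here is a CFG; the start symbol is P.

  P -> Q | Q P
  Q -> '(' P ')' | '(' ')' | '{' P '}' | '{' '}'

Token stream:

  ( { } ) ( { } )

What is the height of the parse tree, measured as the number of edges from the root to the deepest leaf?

5

[P [Q ( [P [Q { }]] )] [P [Q ( [P [Q { }]] )]]]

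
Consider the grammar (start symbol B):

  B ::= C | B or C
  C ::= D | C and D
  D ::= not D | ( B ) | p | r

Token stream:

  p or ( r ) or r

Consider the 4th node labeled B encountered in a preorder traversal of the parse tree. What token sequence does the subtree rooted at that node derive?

r

[B [B [B [C [D p]]] or [C [D ( [B [C [D r]]] )]]] or [C [D r]]]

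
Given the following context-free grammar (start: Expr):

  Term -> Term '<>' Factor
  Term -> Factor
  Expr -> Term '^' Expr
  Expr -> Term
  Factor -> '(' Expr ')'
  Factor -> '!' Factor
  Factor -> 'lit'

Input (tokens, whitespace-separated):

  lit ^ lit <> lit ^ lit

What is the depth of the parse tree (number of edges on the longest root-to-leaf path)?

5

[Expr [Term [Factor lit]] ^ [Expr [Term [Term [Factor lit]] <> [Factor lit]] ^ [Expr [Term [Factor lit]]]]]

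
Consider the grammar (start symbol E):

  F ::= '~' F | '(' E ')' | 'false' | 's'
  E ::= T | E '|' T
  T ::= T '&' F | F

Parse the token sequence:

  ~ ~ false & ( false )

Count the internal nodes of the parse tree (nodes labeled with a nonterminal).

[E [T [T [F ~ [F ~ [F false]]]] & [F ( [E [T [F false]]] )]]]

10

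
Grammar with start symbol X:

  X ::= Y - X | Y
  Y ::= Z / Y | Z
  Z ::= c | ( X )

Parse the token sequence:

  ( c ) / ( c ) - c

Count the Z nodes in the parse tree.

5

[X [Y [Z ( [X [Y [Z c]]] )] / [Y [Z ( [X [Y [Z c]]] )]]] - [X [Y [Z c]]]]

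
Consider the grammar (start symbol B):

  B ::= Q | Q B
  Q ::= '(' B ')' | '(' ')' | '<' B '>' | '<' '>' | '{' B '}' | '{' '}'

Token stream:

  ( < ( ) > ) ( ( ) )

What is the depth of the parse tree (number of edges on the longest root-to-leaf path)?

6

[B [Q ( [B [Q < [B [Q ( )]] >]] )] [B [Q ( [B [Q ( )]] )]]]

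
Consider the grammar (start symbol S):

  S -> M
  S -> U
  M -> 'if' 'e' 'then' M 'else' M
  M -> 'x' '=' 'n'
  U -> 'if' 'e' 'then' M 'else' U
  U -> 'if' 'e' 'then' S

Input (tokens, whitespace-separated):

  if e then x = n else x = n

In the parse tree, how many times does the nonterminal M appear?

[S [M if e then [M x = n] else [M x = n]]]

3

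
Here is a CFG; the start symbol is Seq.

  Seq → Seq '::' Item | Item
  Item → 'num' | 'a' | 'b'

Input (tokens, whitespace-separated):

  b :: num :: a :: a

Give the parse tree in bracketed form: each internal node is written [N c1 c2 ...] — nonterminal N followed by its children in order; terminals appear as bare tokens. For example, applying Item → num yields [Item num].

[Seq [Seq [Seq [Seq [Item b]] :: [Item num]] :: [Item a]] :: [Item a]]

Seq
Seq :: Item
Seq :: Item :: Item
Seq :: Item :: Item :: Item
Item :: Item :: Item :: Item
b :: Item :: Item :: Item
b :: num :: Item :: Item
b :: num :: a :: Item
b :: num :: a :: a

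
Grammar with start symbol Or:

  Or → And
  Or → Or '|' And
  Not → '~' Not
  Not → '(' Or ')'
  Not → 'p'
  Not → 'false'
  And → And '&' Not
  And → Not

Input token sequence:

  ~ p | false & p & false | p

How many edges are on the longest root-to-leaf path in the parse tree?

6

[Or [Or [Or [And [Not ~ [Not p]]]] | [And [And [And [Not false]] & [Not p]] & [Not false]]] | [And [Not p]]]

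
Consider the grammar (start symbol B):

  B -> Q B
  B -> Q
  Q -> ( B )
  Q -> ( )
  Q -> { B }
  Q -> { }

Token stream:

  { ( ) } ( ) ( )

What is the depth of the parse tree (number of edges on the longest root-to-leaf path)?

[B [Q { [B [Q ( )]] }] [B [Q ( )] [B [Q ( )]]]]

4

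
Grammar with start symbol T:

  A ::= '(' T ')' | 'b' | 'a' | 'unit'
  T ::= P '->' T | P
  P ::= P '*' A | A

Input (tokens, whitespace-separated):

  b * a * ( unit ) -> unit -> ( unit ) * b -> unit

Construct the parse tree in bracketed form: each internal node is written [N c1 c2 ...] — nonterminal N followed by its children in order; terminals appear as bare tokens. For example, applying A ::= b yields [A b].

[T [P [P [P [A b]] * [A a]] * [A ( [T [P [A unit]]] )]] -> [T [P [A unit]] -> [T [P [P [A ( [T [P [A unit]]] )]] * [A b]] -> [T [P [A unit]]]]]]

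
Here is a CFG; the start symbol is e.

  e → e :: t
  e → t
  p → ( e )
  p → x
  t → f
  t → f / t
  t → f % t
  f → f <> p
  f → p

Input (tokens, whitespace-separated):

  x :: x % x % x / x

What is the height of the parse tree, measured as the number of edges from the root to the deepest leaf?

7

[e [e [t [f [p x]]]] :: [t [f [p x]] % [t [f [p x]] % [t [f [p x]] / [t [f [p x]]]]]]]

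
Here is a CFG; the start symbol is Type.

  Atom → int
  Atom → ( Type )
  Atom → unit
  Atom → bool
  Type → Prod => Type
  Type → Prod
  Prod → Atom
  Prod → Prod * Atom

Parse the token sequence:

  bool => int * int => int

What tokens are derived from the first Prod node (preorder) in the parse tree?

bool

[Type [Prod [Atom bool]] => [Type [Prod [Prod [Atom int]] * [Atom int]] => [Type [Prod [Atom int]]]]]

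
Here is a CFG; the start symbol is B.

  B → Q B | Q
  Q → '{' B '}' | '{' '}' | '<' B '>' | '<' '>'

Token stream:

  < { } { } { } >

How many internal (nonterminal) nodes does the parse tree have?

8

[B [Q < [B [Q { }] [B [Q { }] [B [Q { }]]]] >]]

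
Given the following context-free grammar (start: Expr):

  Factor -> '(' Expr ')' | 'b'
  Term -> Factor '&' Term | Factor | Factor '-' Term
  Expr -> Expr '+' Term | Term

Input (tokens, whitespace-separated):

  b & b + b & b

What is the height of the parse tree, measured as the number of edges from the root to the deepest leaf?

5

[Expr [Expr [Term [Factor b] & [Term [Factor b]]]] + [Term [Factor b] & [Term [Factor b]]]]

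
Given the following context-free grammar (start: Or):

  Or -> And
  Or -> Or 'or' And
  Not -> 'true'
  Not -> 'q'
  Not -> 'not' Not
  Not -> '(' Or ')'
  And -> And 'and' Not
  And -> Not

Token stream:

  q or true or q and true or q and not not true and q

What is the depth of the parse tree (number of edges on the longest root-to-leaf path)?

[Or [Or [Or [Or [And [Not q]]] or [And [Not true]]] or [And [And [Not q]] and [Not true]]] or [And [And [And [Not q]] and [Not not [Not not [Not true]]]] and [Not q]]]

6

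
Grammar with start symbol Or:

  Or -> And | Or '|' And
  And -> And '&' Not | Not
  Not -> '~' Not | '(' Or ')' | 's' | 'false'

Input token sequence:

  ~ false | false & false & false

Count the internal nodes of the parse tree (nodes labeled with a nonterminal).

11

[Or [Or [And [Not ~ [Not false]]]] | [And [And [And [Not false]] & [Not false]] & [Not false]]]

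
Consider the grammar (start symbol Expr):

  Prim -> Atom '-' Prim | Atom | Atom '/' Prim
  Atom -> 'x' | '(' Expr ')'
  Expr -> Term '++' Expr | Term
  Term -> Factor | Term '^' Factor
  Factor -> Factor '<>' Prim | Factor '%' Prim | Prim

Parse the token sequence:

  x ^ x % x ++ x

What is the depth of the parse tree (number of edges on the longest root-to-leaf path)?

6

[Expr [Term [Term [Factor [Prim [Atom x]]]] ^ [Factor [Factor [Prim [Atom x]]] % [Prim [Atom x]]]] ++ [Expr [Term [Factor [Prim [Atom x]]]]]]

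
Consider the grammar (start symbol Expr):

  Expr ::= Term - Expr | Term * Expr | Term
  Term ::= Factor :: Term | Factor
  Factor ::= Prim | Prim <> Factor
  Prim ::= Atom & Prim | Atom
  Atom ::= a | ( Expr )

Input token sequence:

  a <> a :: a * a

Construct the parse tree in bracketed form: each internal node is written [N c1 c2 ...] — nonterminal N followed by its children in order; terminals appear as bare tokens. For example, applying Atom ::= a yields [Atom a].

[Expr [Term [Factor [Prim [Atom a]] <> [Factor [Prim [Atom a]]]] :: [Term [Factor [Prim [Atom a]]]]] * [Expr [Term [Factor [Prim [Atom a]]]]]]

Expr
Term * Expr
Factor :: Term * Expr
Prim <> Factor :: Term * Expr
Atom <> Factor :: Term * Expr
a <> Factor :: Term * Expr
a <> Prim :: Term * Expr
a <> Atom :: Term * Expr
a <> a :: Term * Expr
a <> a :: Factor * Expr
a <> a :: Prim * Expr
a <> a :: Atom * Expr
a <> a :: a * Expr
a <> a :: a * Term
a <> a :: a * Factor
a <> a :: a * Prim
a <> a :: a * Atom
a <> a :: a * a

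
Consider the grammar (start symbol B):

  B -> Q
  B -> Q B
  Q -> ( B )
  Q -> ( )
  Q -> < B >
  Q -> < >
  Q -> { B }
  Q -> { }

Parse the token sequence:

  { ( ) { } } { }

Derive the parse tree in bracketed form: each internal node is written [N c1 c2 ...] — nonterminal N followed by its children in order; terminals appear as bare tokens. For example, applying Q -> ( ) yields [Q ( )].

[B [Q { [B [Q ( )] [B [Q { }]]] }] [B [Q { }]]]

B
Q B
{ B } B
{ Q B } B
{ ( ) B } B
{ ( ) Q } B
{ ( ) { } } B
{ ( ) { } } Q
{ ( ) { } } { }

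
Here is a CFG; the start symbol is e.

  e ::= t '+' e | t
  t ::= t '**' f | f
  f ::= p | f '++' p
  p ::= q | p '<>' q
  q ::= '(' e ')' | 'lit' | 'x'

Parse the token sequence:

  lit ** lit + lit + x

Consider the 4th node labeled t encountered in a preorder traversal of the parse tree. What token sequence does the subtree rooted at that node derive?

x

[e [t [t [f [p [q lit]]]] ** [f [p [q lit]]]] + [e [t [f [p [q lit]]]] + [e [t [f [p [q x]]]]]]]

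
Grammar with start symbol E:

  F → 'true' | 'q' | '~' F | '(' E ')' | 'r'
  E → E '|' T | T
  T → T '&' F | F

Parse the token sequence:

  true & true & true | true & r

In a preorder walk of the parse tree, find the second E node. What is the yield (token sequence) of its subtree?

true & true & true

[E [E [T [T [T [F true]] & [F true]] & [F true]]] | [T [T [F true]] & [F r]]]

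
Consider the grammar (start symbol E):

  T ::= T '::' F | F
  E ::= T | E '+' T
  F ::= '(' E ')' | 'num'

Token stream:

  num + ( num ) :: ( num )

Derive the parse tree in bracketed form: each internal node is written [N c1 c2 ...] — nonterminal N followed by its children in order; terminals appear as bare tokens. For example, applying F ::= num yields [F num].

[E [E [T [F num]]] + [T [T [F ( [E [T [F num]]] )]] :: [F ( [E [T [F num]]] )]]]

E
E + T
T + T
F + T
num + T
num + T :: F
num + F :: F
num + ( E ) :: F
num + ( T ) :: F
num + ( F ) :: F
num + ( num ) :: F
num + ( num ) :: ( E )
num + ( num ) :: ( T )
num + ( num ) :: ( F )
num + ( num ) :: ( num )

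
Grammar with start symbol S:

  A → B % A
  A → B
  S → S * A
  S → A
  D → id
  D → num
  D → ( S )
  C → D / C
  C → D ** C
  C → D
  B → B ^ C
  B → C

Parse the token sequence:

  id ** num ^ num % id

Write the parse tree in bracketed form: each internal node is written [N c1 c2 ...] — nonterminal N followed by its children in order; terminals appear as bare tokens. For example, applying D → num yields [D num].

[S [A [B [B [C [D id] ** [C [D num]]]] ^ [C [D num]]] % [A [B [C [D id]]]]]]

S
A
B % A
B ^ C % A
C ^ C % A
D ** C ^ C % A
id ** C ^ C % A
id ** D ^ C % A
id ** num ^ C % A
id ** num ^ D % A
id ** num ^ num % A
id ** num ^ num % B
id ** num ^ num % C
id ** num ^ num % D
id ** num ^ num % id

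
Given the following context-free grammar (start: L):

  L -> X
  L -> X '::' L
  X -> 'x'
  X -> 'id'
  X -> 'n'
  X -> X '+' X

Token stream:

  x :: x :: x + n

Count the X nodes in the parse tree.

5

[L [X x] :: [L [X x] :: [L [X [X x] + [X n]]]]]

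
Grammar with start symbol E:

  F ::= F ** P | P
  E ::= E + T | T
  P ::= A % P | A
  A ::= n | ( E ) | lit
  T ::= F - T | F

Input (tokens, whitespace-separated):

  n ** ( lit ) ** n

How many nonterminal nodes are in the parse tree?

[E [T [F [F [F [P [A n]]] ** [P [A ( [E [T [F [P [A lit]]]]] )]]] ** [P [A n]]]]]

16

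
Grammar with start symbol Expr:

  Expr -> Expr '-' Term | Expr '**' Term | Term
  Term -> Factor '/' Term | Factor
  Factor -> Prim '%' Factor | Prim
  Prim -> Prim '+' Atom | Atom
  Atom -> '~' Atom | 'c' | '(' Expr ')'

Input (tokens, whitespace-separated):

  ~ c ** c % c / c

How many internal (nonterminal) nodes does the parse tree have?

[Expr [Expr [Term [Factor [Prim [Atom ~ [Atom c]]]]]] ** [Term [Factor [Prim [Atom c]] % [Factor [Prim [Atom c]]]] / [Term [Factor [Prim [Atom c]]]]]]

18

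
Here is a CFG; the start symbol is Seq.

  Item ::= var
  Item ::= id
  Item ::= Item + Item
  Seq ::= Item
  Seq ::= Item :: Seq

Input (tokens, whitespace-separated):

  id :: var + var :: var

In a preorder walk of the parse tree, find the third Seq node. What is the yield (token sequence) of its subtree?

[Seq [Item id] :: [Seq [Item [Item var] + [Item var]] :: [Seq [Item var]]]]

var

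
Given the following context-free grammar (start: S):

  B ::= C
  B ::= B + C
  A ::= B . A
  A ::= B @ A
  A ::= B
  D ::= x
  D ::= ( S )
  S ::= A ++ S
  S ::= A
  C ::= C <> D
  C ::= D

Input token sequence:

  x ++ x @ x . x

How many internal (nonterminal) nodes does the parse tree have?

18

[S [A [B [C [D x]]]] ++ [S [A [B [C [D x]]] @ [A [B [C [D x]]] . [A [B [C [D x]]]]]]]]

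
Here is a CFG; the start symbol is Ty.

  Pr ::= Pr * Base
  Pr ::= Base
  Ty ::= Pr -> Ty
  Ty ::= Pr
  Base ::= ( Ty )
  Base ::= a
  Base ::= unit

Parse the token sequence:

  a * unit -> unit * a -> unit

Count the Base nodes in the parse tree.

[Ty [Pr [Pr [Base a]] * [Base unit]] -> [Ty [Pr [Pr [Base unit]] * [Base a]] -> [Ty [Pr [Base unit]]]]]

5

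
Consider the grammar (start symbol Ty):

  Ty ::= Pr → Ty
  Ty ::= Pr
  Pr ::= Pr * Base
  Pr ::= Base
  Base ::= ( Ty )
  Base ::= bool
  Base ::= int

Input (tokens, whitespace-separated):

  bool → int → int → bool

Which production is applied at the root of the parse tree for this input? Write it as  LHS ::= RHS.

Ty ::= Pr → Ty

[Ty [Pr [Base bool]] → [Ty [Pr [Base int]] → [Ty [Pr [Base int]] → [Ty [Pr [Base bool]]]]]]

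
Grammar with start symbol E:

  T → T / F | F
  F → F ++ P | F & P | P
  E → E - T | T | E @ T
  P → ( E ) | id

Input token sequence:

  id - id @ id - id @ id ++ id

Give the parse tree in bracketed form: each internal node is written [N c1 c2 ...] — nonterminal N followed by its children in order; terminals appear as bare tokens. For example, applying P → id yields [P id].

E
E @ T
E - T @ T
E @ T - T @ T
E - T @ T - T @ T
T - T @ T - T @ T
F - T @ T - T @ T
P - T @ T - T @ T
id - T @ T - T @ T
id - F @ T - T @ T
id - P @ T - T @ T
id - id @ T - T @ T
id - id @ F - T @ T
id - id @ P - T @ T
id - id @ id - T @ T
id - id @ id - F @ T
id - id @ id - P @ T
id - id @ id - id @ T
id - id @ id - id @ F
id - id @ id - id @ F ++ P
id - id @ id - id @ P ++ P
id - id @ id - id @ id ++ P
id - id @ id - id @ id ++ id

[E [E [E [E [E [T [F [P id]]]] - [T [F [P id]]]] @ [T [F [P id]]]] - [T [F [P id]]]] @ [T [F [F [P id]] ++ [P id]]]]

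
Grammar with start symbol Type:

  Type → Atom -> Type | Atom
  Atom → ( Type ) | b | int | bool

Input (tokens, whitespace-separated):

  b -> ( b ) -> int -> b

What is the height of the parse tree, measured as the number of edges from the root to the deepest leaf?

[Type [Atom b] -> [Type [Atom ( [Type [Atom b]] )] -> [Type [Atom int] -> [Type [Atom b]]]]]

5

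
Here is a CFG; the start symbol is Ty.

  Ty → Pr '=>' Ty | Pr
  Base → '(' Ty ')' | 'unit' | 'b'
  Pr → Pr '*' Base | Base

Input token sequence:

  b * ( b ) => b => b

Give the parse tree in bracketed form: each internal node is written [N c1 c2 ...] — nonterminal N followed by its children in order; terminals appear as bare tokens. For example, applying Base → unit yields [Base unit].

Ty
Pr => Ty
Pr * Base => Ty
Base * Base => Ty
b * Base => Ty
b * ( Ty ) => Ty
b * ( Pr ) => Ty
b * ( Base ) => Ty
b * ( b ) => Ty
b * ( b ) => Pr => Ty
b * ( b ) => Base => Ty
b * ( b ) => b => Ty
b * ( b ) => b => Pr
b * ( b ) => b => Base
b * ( b ) => b => b

[Ty [Pr [Pr [Base b]] * [Base ( [Ty [Pr [Base b]]] )]] => [Ty [Pr [Base b]] => [Ty [Pr [Base b]]]]]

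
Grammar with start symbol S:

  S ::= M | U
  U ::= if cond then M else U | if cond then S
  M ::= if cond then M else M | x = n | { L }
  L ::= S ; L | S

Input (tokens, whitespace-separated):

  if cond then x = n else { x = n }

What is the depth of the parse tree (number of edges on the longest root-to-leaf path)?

[S [M if cond then [M x = n] else [M { [L [S [M x = n]]] }]]]

6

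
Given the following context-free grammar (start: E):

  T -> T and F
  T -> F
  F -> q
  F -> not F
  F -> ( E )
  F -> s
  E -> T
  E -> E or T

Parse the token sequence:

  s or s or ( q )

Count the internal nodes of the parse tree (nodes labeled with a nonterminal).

12

[E [E [E [T [F s]]] or [T [F s]]] or [T [F ( [E [T [F q]]] )]]]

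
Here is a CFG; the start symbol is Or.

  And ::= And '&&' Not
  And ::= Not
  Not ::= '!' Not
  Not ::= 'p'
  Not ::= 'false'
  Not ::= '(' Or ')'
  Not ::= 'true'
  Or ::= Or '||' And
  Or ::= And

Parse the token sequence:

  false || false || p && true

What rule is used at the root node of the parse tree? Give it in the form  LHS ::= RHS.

Or ::= Or '||' And

[Or [Or [Or [And [Not false]]] || [And [Not false]]] || [And [And [Not p]] && [Not true]]]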